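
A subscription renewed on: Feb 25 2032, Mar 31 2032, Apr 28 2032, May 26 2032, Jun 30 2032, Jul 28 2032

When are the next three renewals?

Aug 25 2032, Sep 29 2032, Oct 27 2032

Every date is a Wednesday; gaps 35, 28, 28, 35, 28 days.
Each is the last Wednesday of its month (at least one falls on the 29th or later, ruling out '4th Wednesday').
Last Wednesday of August 2032: Aug 25 2032.
Last Wednesday of September 2032: Sep 29 2032.
Last Wednesday of October 2032: Oct 27 2032.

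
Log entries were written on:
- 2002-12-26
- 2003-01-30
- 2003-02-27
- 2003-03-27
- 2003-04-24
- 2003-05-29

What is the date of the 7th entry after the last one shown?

Every date is a Thursday; gaps 35, 28, 28, 28, 35 days.
Each is the last Thursday of its month (at least one falls on the 29th or later, ruling out '4th Thursday').
Last Thursday of June 2003: 2003-06-26.
Last Thursday of July 2003: 2003-07-31.
Last Thursday of August 2003: 2003-08-28.
September 2003 ends with Thursday 2003-09-25.
Last Thursday of October 2003: 2003-10-30.
Last Thursday of November 2003: 2003-11-27.
Last Thursday of December 2003: 2003-12-25.

2003-12-25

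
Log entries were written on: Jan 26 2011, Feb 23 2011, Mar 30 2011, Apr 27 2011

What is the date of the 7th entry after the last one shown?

Nov 30 2011

These are Wednesdays with 28, 35, 28-day gaps.
Each is the final Wednesday of its month — Mar 30 2011 is past the 28th, so '4th Wednesday' doesn't fit.
Last Wednesday of May 2011: May 25 2011.
June 2011 ends with Wednesday Jun 29 2011.
Last Wednesday of July 2011: Jul 27 2011.
Last Wednesday of August 2011: Aug 31 2011.
September 2011 ends with Wednesday Sep 28 2011.
Last Wednesday of October 2011: Oct 26 2011.
Last Wednesday of November 2011: Nov 30 2011.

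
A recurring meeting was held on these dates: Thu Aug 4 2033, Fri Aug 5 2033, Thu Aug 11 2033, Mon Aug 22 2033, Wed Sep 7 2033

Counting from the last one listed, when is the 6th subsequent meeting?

Intervals are 1, 6, 11, 16 days — an arithmetic progression with common difference 5.
Next gap: 21 days. Wed Sep 7 2033 + 21 days = Wed Sep 28 2033.
Next gap: 26 days. Wed Sep 28 2033 + 26 days = Mon Oct 24 2033.
Next gap: 31 days. Mon Oct 24 2033 + 31 days = Thu Nov 24 2033.
Next gap: 36 days. Thu Nov 24 2033 + 36 days = Fri Dec 30 2033.
Next gap: 41 days. Fri Dec 30 2033 + 41 days = Thu Feb 9 2034.
Next gap: 46 days. Thu Feb 9 2034 + 46 days = Mon Mar 27 2034.

Mon Mar 27 2034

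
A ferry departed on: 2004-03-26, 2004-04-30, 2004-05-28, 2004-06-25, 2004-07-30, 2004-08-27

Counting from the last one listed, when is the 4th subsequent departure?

2004-12-31

These are Fridays with 35, 28, 28, 35, 28-day gaps.
Each is the final Friday of its month — 2004-04-30 is past the 28th, so '4th Friday' doesn't fit.
September 2004 ends with Friday 2004-09-24.
October 2004 ends with Friday 2004-10-29.
November 2004 ends with Friday 2004-11-26.
Last Friday of December 2004: 2004-12-31.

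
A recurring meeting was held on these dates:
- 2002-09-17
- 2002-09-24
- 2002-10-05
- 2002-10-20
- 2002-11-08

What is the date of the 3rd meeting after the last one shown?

The spacing grows by 4 each time: 7, 11, 15, 19 days.
Next gap: 23 days. 2002-11-08 + 23 days = 2002-12-01.
Next gap: 27 days. 2002-12-01 + 27 days = 2002-12-28.
Next gap: 31 days. 2002-12-28 + 31 days = 2003-01-28.

2003-01-28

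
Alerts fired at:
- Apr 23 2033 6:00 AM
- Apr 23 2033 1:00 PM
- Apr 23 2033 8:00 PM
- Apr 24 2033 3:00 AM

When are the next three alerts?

Apr 24 2033 10:00 AM, Apr 24 2033 5:00 PM, Apr 25 2033 12:00 AM

The interval is a steady 7 hours (7, 7, 7).
Apr 24 2033 3:00 AM + 7 h = Apr 24 2033 10:00 AM.
Apr 24 2033 10:00 AM + 7 h = Apr 24 2033 5:00 PM.
Apr 24 2033 5:00 PM + 7 h = Apr 25 2033 12:00 AM.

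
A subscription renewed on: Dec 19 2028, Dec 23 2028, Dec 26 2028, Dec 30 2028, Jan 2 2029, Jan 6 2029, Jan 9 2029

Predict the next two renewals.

Jan 13 2029, Jan 16 2029

The gap pattern 4, 3, 4, 3, 4, 3 repeats every 2 events.
These are the Tuesdays and Saturdays of each week.
Next Saturday: Jan 13 2029.
Next Tuesday: Jan 16 2029.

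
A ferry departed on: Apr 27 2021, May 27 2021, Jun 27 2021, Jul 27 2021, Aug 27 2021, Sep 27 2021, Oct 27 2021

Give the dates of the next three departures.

Nov 27 2021, Dec 27 2021, Jan 27 2022

Gaps: 30, 31, 30, 31, 31, 30 days — not constant. Every event is on the 27th of the month.
Pattern: the 27th of each month.
Next: November 2021 → Nov 27 2021.
December 2021: Dec 27 2021.
January 2022: Jan 27 2022.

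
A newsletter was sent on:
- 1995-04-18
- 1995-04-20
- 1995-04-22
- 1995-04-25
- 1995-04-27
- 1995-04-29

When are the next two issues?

The gap pattern 2, 2, 3, 2, 2 repeats every 3 events.
These are the Tuesdays, Thursdays and Saturdays of each week.
Next Tuesday: 1995-05-02.
The following Thursday is 1995-05-04.

1995-05-02, 1995-05-04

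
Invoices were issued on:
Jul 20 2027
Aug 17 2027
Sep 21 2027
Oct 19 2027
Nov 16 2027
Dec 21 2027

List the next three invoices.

Jan 18 2028, Feb 15 2028, Mar 21 2028

These are Tuesdays at 28- or 35-day spacing (28, 35, 28, 28, 35).
The pattern: 3rd Tuesday of the month.
January 2028 — 3rd Tuesday is Jan 18 2028.
3rd Tuesday of February 2028: Feb 15 2028.
3rd Tuesday of March 2028: Mar 21 2028.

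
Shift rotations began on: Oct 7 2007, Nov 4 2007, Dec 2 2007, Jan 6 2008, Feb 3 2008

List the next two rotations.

All dates are Sundays, 28, 28, 35, 28 days apart.
Specifically, the 1st Sunday of each month.
March 2008 — 1st Sunday is Mar 2 2008.
April 2008 — 1st Sunday is Apr 6 2008.

Mar 2 2008, Apr 6 2008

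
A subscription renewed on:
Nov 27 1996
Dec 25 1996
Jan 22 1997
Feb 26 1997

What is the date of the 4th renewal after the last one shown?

All dates are Wednesdays, 28, 28, 35 days apart.
Specifically, the 4th Wednesday of each month.
March 1997 — 4th Wednesday is Mar 26 1997.
April 1997 — 4th Wednesday is Apr 23 1997.
4th Wednesday of May 1997: May 28 1997.
June 1997 — 4th Wednesday is Jun 25 1997.

Jun 25 1997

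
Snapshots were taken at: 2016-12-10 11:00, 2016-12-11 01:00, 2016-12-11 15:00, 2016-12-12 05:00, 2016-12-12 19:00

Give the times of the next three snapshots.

Spacing: 14, 14, 14, 14 h — constant 14 h.
2016-12-12 19:00 + 14 h = 2016-12-13 09:00.
2016-12-13 09:00 + 14 h = 2016-12-13 23:00.
2016-12-13 23:00 + 14 h = 2016-12-14 13:00.

2016-12-13 09:00, 2016-12-13 23:00, 2016-12-14 13:00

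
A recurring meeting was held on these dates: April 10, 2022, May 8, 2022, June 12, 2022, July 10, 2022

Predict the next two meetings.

These are Sundays at 28- or 35-day spacing (28, 35, 28).
The pattern: 2nd Sunday of the month.
August 2022 — 2nd Sunday is August 14, 2022.
2nd Sunday of September 2022: September 11, 2022.

August 14, 2022; September 11, 2022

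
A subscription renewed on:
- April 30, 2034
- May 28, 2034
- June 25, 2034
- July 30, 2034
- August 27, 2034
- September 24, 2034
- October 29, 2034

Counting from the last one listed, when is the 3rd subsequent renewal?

These are Sundays with 28, 28, 35, 28, 28, 35-day gaps.
Each is the final Sunday of its month — April 30, 2034 is past the 28th, so '4th Sunday' doesn't fit.
November 2034 ends with Sunday November 26, 2034.
Last Sunday of December 2034: December 31, 2034.
January 2035 ends with Sunday January 28, 2035.

January 28, 2035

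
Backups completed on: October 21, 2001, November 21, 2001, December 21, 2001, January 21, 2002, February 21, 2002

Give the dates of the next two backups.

Gaps: 31, 30, 31, 31 days — not constant. Every event is on the 21st of the month.
Pattern: the 21st of each month.
March 2002: March 21, 2002.
April 2002: April 21, 2002.

March 21, 2002; April 21, 2002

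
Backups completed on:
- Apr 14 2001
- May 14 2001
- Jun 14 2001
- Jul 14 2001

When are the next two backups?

The day-of-month is always 14 (30, 31, 30 days between events).
So this recurs on the 14th of each month.
Next: August 2001 → Aug 14 2001.
September 2001: Sep 14 2001.

Aug 14 2001, Sep 14 2001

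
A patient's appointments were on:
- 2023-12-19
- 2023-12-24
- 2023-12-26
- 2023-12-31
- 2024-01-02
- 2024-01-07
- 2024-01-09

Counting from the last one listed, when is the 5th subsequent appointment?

2024-01-28

Every event lands on a Tuesday or Sunday (gaps cycle 5, 2, 5, 2, 5, 2).
So the schedule is: every Tuesday and Sunday.
Next Sunday: 2024-01-14.
Next Tuesday: 2024-01-16.
The following Sunday is 2024-01-21.
Next Tuesday: 2024-01-23.
The following Sunday is 2024-01-28.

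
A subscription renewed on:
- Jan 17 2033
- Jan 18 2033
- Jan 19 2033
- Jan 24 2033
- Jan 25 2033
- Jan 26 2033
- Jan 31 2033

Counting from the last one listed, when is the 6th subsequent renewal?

Feb 14 2033

Every event lands on a Monday or Tuesday or Wednesday (gaps cycle 1, 1, 5, 1, 1, 5).
So the schedule is: every Monday, Tuesday and Wednesday.
The following Tuesday is Feb 1 2033.
The following Wednesday is Feb 2 2033.
Next Monday: Feb 7 2033.
Next Tuesday: Feb 8 2033.
The following Wednesday is Feb 9 2033.
Next Monday: Feb 14 2033.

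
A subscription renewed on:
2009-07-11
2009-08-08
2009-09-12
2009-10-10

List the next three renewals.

Gaps: 28, 35, 28 days — a mix of 28 and 35. Every date is a Saturday.
Each is the 2nd Saturday of its month.
November 2009 — 2nd Saturday is 2009-11-14.
December 2009 — 2nd Saturday is 2009-12-12.
2nd Saturday of January 2010: 2010-01-09.

2009-11-14, 2009-12-12, 2010-01-09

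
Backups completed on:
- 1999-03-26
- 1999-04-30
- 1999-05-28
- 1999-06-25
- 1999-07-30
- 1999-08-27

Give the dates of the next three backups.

1999-09-24, 1999-10-29, 1999-11-26

All Fridays; the gaps (35, 28, 28, 35, 28) vary with month length.
This is the last Friday of each month.
September 1999 ends with Friday 1999-09-24.
October 1999 ends with Friday 1999-10-29.
Last Friday of November 1999: 1999-11-26.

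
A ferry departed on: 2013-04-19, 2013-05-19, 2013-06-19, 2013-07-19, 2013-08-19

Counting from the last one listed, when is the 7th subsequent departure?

2014-03-19

Gaps: 30, 31, 30, 31 days — not constant. Every event is on the 19th of the month.
Pattern: the 19th of each month.
September 2013: 2013-09-19.
Next: October 2013 → 2013-10-19.
November 2013: 2013-11-19.
December 2013: 2013-12-19.
Next: January 2014 → 2014-01-19.
February 2014: 2014-02-19.
Next: March 2014 → 2014-03-19.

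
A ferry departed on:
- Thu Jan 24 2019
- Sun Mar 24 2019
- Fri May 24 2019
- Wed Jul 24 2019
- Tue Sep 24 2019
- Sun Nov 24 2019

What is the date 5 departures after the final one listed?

Thu Sep 24 2020

Each date is the 24th; the gaps (59, 61, 61, 62, 61) track the month lengths.
The rule is the 24th of every 2 months.
January 2020: Fri Jan 24 2020.
Next: March 2020 → Tue Mar 24 2020.
May 2020: Sun May 24 2020.
July 2020: Fri Jul 24 2020.
Next: September 2020 → Thu Sep 24 2020.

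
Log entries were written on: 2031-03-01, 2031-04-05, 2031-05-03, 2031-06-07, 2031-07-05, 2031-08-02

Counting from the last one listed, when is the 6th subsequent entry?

2032-02-07

These are Saturdays at 28- or 35-day spacing (35, 28, 35, 28, 28).
The pattern: 1st Saturday of the month.
1st Saturday of September 2031: 2031-09-06.
1st Saturday of October 2031: 2031-10-04.
1st Saturday of November 2031: 2031-11-01.
December 2031 — 1st Saturday is 2031-12-06.
January 2032 — 1st Saturday is 2032-01-03.
1st Saturday of February 2032: 2032-02-07.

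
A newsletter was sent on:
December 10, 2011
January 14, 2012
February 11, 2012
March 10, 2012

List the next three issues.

April 14, 2012; May 12, 2012; June 9, 2012

These are Saturdays at 28- or 35-day spacing (35, 28, 28).
The pattern: 2nd Saturday of the month.
2nd Saturday of April 2012: April 14, 2012.
2nd Saturday of May 2012: May 12, 2012.
June 2012 — 2nd Saturday is June 9, 2012.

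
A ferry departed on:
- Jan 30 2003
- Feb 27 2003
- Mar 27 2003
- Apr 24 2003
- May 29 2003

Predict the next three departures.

Every date is a Thursday; gaps 28, 28, 28, 35 days.
Each is the last Thursday of its month (at least one falls on the 29th or later, ruling out '4th Thursday').
Last Thursday of June 2003: Jun 26 2003.
July 2003 ends with Thursday Jul 31 2003.
August 2003 ends with Thursday Aug 28 2003.

Jun 26 2003, Jul 31 2003, Aug 28 2003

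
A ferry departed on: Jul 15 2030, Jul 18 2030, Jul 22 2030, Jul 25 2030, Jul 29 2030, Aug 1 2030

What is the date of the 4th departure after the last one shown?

The gap pattern 3, 4, 3, 4, 3 repeats every 2 events.
These are the Mondays and Thursdays of each week.
The following Monday is Aug 5 2030.
Next Thursday: Aug 8 2030.
Next Monday: Aug 12 2030.
The following Thursday is Aug 15 2030.

Aug 15 2030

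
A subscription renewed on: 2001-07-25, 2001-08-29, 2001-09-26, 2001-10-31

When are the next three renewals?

2001-11-28, 2001-12-26, 2002-01-30

All Wednesdays; the gaps (35, 28, 35) vary with month length.
This is the last Wednesday of each month.
November 2001 ends with Wednesday 2001-11-28.
Last Wednesday of December 2001: 2001-12-26.
January 2002 ends with Wednesday 2002-01-30.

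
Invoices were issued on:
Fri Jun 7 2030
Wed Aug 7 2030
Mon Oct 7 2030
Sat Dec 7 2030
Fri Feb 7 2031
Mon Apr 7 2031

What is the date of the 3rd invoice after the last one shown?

Tue Oct 7 2031

Each date is the 7th; the gaps (61, 61, 61, 62, 59) track the month lengths.
The rule is the 7th of every 2 months.
June 2031: Sat Jun 7 2031.
Next: August 2031 → Thu Aug 7 2031.
Next: October 2031 → Tue Oct 7 2031.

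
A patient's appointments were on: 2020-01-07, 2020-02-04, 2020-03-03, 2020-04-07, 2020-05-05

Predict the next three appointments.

Gaps: 28, 28, 35, 28 days — a mix of 28 and 35. Every date is a Tuesday.
Each is the 1st Tuesday of its month.
June 2020 — 1st Tuesday is 2020-06-02.
July 2020 — 1st Tuesday is 2020-07-07.
August 2020 — 1st Tuesday is 2020-08-04.

2020-06-02, 2020-07-07, 2020-08-04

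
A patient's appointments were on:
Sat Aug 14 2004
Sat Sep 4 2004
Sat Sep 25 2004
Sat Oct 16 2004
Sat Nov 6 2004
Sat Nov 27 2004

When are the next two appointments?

Sat Dec 18 2004, Sat Jan 8 2005

Every event comes 21 days after the last (21, 21, 21, 21, 21).
Sat Nov 27 2004 + 21 days = Sat Dec 18 2004.
Sat Dec 18 2004 + 21 days = Sat Jan 8 2005.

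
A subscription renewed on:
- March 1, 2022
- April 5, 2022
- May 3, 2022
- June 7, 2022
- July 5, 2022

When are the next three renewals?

August 2, 2022; September 6, 2022; October 4, 2022

These are Tuesdays at 28- or 35-day spacing (35, 28, 35, 28).
The pattern: 1st Tuesday of the month.
August 2022 — 1st Tuesday is August 2, 2022.
1st Tuesday of September 2022: September 6, 2022.
1st Tuesday of October 2022: October 4, 2022.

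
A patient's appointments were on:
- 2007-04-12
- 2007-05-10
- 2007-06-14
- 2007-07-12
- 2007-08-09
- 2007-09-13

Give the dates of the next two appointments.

All dates are Thursdays, 28, 35, 28, 28, 35 days apart.
Specifically, the 2nd Thursday of each month.
October 2007 — 2nd Thursday is 2007-10-11.
November 2007 — 2nd Thursday is 2007-11-08.

2007-10-11, 2007-11-08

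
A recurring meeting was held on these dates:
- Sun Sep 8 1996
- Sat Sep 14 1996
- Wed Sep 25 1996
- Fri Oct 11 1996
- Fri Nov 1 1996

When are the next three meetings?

Wed Nov 27 1996, Sat Dec 28 1996, Sun Feb 2 1997

The spacing grows by 5 each time: 6, 11, 16, 21 days.
Next gap: 26 days. Fri Nov 1 1996 + 26 days = Wed Nov 27 1996.
Next gap: 31 days. Wed Nov 27 1996 + 31 days = Sat Dec 28 1996.
Next gap: 36 days. Sat Dec 28 1996 + 36 days = Sun Feb 2 1997.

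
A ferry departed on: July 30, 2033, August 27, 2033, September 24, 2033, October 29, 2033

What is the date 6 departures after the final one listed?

April 29, 2034

Every date is a Saturday; gaps 28, 28, 35 days.
Each is the last Saturday of its month (at least one falls on the 29th or later, ruling out '4th Saturday').
November 2033 ends with Saturday November 26, 2033.
Last Saturday of December 2033: December 31, 2033.
Last Saturday of January 2034: January 28, 2034.
Last Saturday of February 2034: February 25, 2034.
Last Saturday of March 2034: March 25, 2034.
April 2034 ends with Saturday April 29, 2034.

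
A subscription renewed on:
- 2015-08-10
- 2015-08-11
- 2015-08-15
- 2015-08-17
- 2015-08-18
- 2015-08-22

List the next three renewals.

Every event lands on a Monday or Tuesday or Saturday (gaps cycle 1, 4, 2, 1, 4).
So the schedule is: every Monday, Tuesday and Saturday.
Next Monday: 2015-08-24.
The following Tuesday is 2015-08-25.
Next Saturday: 2015-08-29.

2015-08-24, 2015-08-25, 2015-08-29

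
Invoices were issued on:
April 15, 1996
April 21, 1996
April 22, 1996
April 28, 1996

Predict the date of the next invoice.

April 29, 1996

The gap pattern 6, 1, 6 repeats every 2 events.
These are the Mondays and Sundays of each week.
Next Monday: April 29, 1996.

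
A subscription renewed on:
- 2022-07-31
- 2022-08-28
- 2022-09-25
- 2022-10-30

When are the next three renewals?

These are Sundays with 28, 28, 35-day gaps.
Each is the final Sunday of its month — 2022-07-31 is past the 28th, so '4th Sunday' doesn't fit.
Last Sunday of November 2022: 2022-11-27.
December 2022 ends with Sunday 2022-12-25.
January 2023 ends with Sunday 2023-01-29.

2022-11-27, 2022-12-25, 2023-01-29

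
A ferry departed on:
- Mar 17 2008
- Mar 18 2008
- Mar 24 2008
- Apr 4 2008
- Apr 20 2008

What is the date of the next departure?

Gaps: 1, 6, 11, 16 days — each gap is 5 larger than the previous one.
Next gap: 21 days. Apr 20 2008 + 21 days = May 11 2008.

May 11 2008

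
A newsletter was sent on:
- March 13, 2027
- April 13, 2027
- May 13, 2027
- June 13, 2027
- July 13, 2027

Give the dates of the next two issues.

August 13, 2027; September 13, 2027

Each date is the 13th; the gaps (31, 30, 31, 30) track the month lengths.
The rule is the 13th of each month.
August 2027: August 13, 2027.
Next: September 2027 → September 13, 2027.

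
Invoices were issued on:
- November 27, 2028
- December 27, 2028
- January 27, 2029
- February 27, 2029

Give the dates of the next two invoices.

The day-of-month is always 27 (30, 31, 31 days between events).
So this recurs on the 27th of each month.
Next: March 2029 → March 27, 2029.
April 2029: April 27, 2029.

March 27, 2029; April 27, 2029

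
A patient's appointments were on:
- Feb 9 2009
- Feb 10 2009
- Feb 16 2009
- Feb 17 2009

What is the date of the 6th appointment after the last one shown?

The gap pattern 1, 6, 1 repeats every 2 events.
These are the Mondays and Tuesdays of each week.
Next Monday: Feb 23 2009.
Next Tuesday: Feb 24 2009.
Next Monday: Mar 2 2009.
Next Tuesday: Mar 3 2009.
Next Monday: Mar 9 2009.
The following Tuesday is Mar 10 2009.

Mar 10 2009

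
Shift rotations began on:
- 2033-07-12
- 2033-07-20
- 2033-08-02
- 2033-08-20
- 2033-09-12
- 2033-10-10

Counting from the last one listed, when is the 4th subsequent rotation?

2034-03-21

The spacing grows by 5 each time: 8, 13, 18, 23, 28 days.
Next gap: 33 days. 2033-10-10 + 33 days = 2033-11-12.
Next gap: 38 days. 2033-11-12 + 38 days = 2033-12-20.
Next gap: 43 days. 2033-12-20 + 43 days = 2034-02-01.
Next gap: 48 days. 2034-02-01 + 48 days = 2034-03-21.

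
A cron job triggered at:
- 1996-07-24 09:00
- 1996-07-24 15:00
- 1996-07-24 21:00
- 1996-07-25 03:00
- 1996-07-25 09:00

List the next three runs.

1996-07-25 15:00, 1996-07-25 21:00, 1996-07-26 03:00

Spacing: 6, 6, 6, 6 h — constant 6 h.
1996-07-25 09:00 + 6 h = 1996-07-25 15:00.
1996-07-25 15:00 + 6 h = 1996-07-25 21:00.
1996-07-25 21:00 + 6 h = 1996-07-26 03:00.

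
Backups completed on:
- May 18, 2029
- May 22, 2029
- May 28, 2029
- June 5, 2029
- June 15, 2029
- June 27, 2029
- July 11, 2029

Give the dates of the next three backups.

The spacing grows by 2 each time: 4, 6, 8, 10, 12, 14 days.
Next gap: 16 days. July 11, 2029 + 16 days = July 27, 2029.
Next gap: 18 days. July 27, 2029 + 18 days = August 14, 2029.
Next gap: 20 days. August 14, 2029 + 20 days = September 3, 2029.

July 27, 2029; August 14, 2029; September 3, 2029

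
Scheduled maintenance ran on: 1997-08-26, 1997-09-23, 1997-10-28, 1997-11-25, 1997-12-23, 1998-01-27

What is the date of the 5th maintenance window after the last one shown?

All dates are Tuesdays, 28, 35, 28, 28, 35 days apart.
Specifically, the 4th Tuesday of each month.
4th Tuesday of February 1998: 1998-02-24.
4th Tuesday of March 1998: 1998-03-24.
4th Tuesday of April 1998: 1998-04-28.
4th Tuesday of May 1998: 1998-05-26.
4th Tuesday of June 1998: 1998-06-23.

1998-06-23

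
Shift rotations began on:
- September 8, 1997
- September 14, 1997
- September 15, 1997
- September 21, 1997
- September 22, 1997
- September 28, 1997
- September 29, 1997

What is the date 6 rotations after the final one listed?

Gaps: 6, 1, 6, 1, 6, 1 days — not constant, but cyclic with period 2.
The events fall on every Monday and Sunday.
The following Sunday is October 5, 1997.
The following Monday is October 6, 1997.
Next Sunday: October 12, 1997.
Next Monday: October 13, 1997.
Next Sunday: October 19, 1997.
Next Monday: October 20, 1997.

October 20, 1997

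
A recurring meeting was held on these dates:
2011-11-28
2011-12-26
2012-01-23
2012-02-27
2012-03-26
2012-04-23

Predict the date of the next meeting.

2012-05-28

Gaps: 28, 28, 35, 28, 28 days — a mix of 28 and 35. Every date is a Monday.
Each is the 4th Monday of its month.
May 2012 — 4th Monday is 2012-05-28.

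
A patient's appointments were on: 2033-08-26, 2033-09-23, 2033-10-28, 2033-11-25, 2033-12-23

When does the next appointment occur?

These are Fridays at 28- or 35-day spacing (28, 35, 28, 28).
The pattern: 4th Friday of the month.
January 2034 — 4th Friday is 2034-01-27.

2034-01-27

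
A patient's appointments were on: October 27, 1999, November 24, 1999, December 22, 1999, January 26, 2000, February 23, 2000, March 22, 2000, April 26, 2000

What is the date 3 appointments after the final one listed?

All dates are Wednesdays, 28, 28, 35, 28, 28, 35 days apart.
Specifically, the 4th Wednesday of each month.
May 2000 — 4th Wednesday is May 24, 2000.
4th Wednesday of June 2000: June 28, 2000.
4th Wednesday of July 2000: July 26, 2000.

July 26, 2000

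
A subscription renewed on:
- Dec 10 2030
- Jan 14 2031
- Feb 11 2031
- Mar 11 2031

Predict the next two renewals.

Gaps: 35, 28, 28 days — a mix of 28 and 35. Every date is a Tuesday.
Each is the 2nd Tuesday of its month.
April 2031 — 2nd Tuesday is Apr 8 2031.
2nd Tuesday of May 2031: May 13 2031.

Apr 8 2031, May 13 2031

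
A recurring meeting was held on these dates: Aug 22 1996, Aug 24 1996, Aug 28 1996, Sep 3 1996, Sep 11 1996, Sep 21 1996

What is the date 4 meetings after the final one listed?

Gaps: 2, 4, 6, 8, 10 days — each gap is 2 larger than the previous one.
Next gap: 12 days. Sep 21 1996 + 12 days = Oct 3 1996.
Next gap: 14 days. Oct 3 1996 + 14 days = Oct 17 1996.
Next gap: 16 days. Oct 17 1996 + 16 days = Nov 2 1996.
Next gap: 18 days. Nov 2 1996 + 18 days = Nov 20 1996.

Nov 20 1996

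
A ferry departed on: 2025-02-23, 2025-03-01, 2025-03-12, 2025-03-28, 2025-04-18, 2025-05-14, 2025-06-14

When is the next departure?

2025-07-20

Gaps: 6, 11, 16, 21, 26, 31 days — each gap is 5 larger than the previous one.
Next gap: 36 days. 2025-06-14 + 36 days = 2025-07-20.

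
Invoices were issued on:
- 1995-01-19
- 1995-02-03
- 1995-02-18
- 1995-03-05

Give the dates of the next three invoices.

The spacing is 15, 15, 15 days — always 15 days.
1995-03-05 + 15 days = 1995-03-20.
1995-03-20 + 15 days = 1995-04-04.
1995-04-04 + 15 days = 1995-04-19.

1995-03-20, 1995-04-04, 1995-04-19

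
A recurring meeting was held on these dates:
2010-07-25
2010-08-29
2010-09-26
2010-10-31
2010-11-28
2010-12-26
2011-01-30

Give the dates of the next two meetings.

2011-02-27, 2011-03-27

Every date is a Sunday; gaps 35, 28, 35, 28, 28, 35 days.
Each is the last Sunday of its month (at least one falls on the 29th or later, ruling out '4th Sunday').
February 2011 ends with Sunday 2011-02-27.
Last Sunday of March 2011: 2011-03-27.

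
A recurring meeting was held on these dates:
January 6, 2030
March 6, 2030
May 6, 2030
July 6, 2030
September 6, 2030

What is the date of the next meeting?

The day-of-month is always 6 (59, 61, 61, 62 days between events).
So this recurs on the 6th of every 2 months.
November 2030: November 6, 2030.

November 6, 2030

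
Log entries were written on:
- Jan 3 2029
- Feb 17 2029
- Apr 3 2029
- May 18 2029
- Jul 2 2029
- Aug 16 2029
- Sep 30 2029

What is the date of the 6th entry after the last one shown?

The spacing is 45, 45, 45, 45, 45, 45 days — always 45 days.
Sep 30 2029 + 45 days = Nov 14 2029.
Nov 14 2029 + 45 days = Dec 29 2029.
Dec 29 2029 + 45 days = Feb 12 2030.
Feb 12 2030 + 45 days = Mar 29 2030.
Mar 29 2030 + 45 days = May 13 2030.
May 13 2030 + 45 days = Jun 27 2030.

Jun 27 2030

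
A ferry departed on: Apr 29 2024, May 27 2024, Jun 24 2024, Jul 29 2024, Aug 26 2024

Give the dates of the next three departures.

Every date is a Monday; gaps 28, 28, 35, 28 days.
Each is the last Monday of its month (at least one falls on the 29th or later, ruling out '4th Monday').
September 2024 ends with Monday Sep 30 2024.
Last Monday of October 2024: Oct 28 2024.
Last Monday of November 2024: Nov 25 2024.

Sep 30 2024, Oct 28 2024, Nov 25 2024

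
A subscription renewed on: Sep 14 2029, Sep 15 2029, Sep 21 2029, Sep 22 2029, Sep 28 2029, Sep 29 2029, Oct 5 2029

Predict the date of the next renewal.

Every event lands on a Friday or Saturday (gaps cycle 1, 6, 1, 6, 1, 6).
So the schedule is: every Friday and Saturday.
Next Saturday: Oct 6 2029.

Oct 6 2029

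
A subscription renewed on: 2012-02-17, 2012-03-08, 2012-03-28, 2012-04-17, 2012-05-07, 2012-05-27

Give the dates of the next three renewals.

2012-06-16, 2012-07-06, 2012-07-26

The spacing is 20, 20, 20, 20, 20 days — always 20 days.
2012-05-27 + 20 days = 2012-06-16.
2012-06-16 + 20 days = 2012-07-06.
2012-07-06 + 20 days = 2012-07-26.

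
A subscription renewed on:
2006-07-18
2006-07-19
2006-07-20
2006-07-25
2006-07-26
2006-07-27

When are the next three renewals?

2006-08-01, 2006-08-02, 2006-08-03

Every event lands on a Tuesday or Wednesday or Thursday (gaps cycle 1, 1, 5, 1, 1).
So the schedule is: every Tuesday, Wednesday and Thursday.
Next Tuesday: 2006-08-01.
Next Wednesday: 2006-08-02.
The following Thursday is 2006-08-03.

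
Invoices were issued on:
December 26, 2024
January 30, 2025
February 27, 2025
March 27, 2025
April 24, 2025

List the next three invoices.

May 29, 2025; June 26, 2025; July 31, 2025

Every date is a Thursday; gaps 35, 28, 28, 28 days.
Each is the last Thursday of its month (at least one falls on the 29th or later, ruling out '4th Thursday').
Last Thursday of May 2025: May 29, 2025.
June 2025 ends with Thursday June 26, 2025.
July 2025 ends with Thursday July 31, 2025.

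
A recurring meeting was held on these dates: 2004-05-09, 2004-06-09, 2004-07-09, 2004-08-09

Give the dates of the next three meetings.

2004-09-09, 2004-10-09, 2004-11-09

Each date is the 9th; the gaps (31, 30, 31) track the month lengths.
The rule is the 9th of each month.
Next: September 2004 → 2004-09-09.
Next: October 2004 → 2004-10-09.
November 2004: 2004-11-09.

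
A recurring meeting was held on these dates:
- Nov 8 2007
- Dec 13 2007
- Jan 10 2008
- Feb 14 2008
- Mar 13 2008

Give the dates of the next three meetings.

All dates are Thursdays, 35, 28, 35, 28 days apart.
Specifically, the 2nd Thursday of each month.
2nd Thursday of April 2008: Apr 10 2008.
2nd Thursday of May 2008: May 8 2008.
June 2008 — 2nd Thursday is Jun 12 2008.

Apr 10 2008, May 8 2008, Jun 12 2008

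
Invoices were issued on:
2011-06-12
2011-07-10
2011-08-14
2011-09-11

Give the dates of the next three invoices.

2011-10-09, 2011-11-13, 2011-12-11

These are Sundays at 28- or 35-day spacing (28, 35, 28).
The pattern: 2nd Sunday of the month.
October 2011 — 2nd Sunday is 2011-10-09.
2nd Sunday of November 2011: 2011-11-13.
December 2011 — 2nd Sunday is 2011-12-11.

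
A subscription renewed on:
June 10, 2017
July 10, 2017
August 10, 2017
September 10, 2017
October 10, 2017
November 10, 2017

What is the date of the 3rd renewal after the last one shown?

Gaps: 30, 31, 31, 30, 31 days — not constant. Every event is on the 10th of the month.
Pattern: the 10th of each month.
December 2017: December 10, 2017.
January 2018: January 10, 2018.
Next: February 2018 → February 10, 2018.

February 10, 2018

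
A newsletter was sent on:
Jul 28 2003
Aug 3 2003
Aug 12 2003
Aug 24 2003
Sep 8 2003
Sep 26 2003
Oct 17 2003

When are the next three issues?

Nov 10 2003, Dec 7 2003, Jan 6 2004

Intervals are 6, 9, 12, 15, 18, 21 days — an arithmetic progression with common difference 3.
Next gap: 24 days. Oct 17 2003 + 24 days = Nov 10 2003.
Next gap: 27 days. Nov 10 2003 + 27 days = Dec 7 2003.
Next gap: 30 days. Dec 7 2003 + 30 days = Jan 6 2004.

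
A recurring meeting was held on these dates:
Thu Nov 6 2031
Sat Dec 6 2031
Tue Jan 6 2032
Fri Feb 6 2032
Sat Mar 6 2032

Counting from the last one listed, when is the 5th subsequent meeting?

Fri Aug 6 2032

Gaps: 30, 31, 31, 29 days — not constant. Every event is on the 6th of the month.
Pattern: the 6th of each month.
April 2032: Tue Apr 6 2032.
May 2032: Thu May 6 2032.
Next: June 2032 → Sun Jun 6 2032.
July 2032: Tue Jul 6 2032.
August 2032: Fri Aug 6 2032.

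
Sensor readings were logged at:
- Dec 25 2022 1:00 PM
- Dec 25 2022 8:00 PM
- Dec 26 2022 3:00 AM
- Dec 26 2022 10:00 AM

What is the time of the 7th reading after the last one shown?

Gaps: 7, 7, 7 hours — each event is 7 hours after the previous one.
Dec 26 2022 10:00 AM + 7 h = Dec 26 2022 5:00 PM.
Dec 26 2022 5:00 PM + 7 h = Dec 27 2022 12:00 AM.
Dec 27 2022 12:00 AM + 7 h = Dec 27 2022 7:00 AM.
Dec 27 2022 7:00 AM + 7 h = Dec 27 2022 2:00 PM.
Dec 27 2022 2:00 PM + 7 h = Dec 27 2022 9:00 PM.
Dec 27 2022 9:00 PM + 7 h = Dec 28 2022 4:00 AM.
Dec 28 2022 4:00 AM + 7 h = Dec 28 2022 11:00 AM.

Dec 28 2022 11:00 AM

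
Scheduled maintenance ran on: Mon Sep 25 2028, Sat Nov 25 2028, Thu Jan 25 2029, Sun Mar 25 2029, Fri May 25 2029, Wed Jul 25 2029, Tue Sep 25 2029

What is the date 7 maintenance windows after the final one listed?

Mon Nov 25 2030

Gaps: 61, 61, 59, 61, 61, 62 days — not constant. Every event is on the 25th of the month.
Pattern: the 25th of every 2 months.
November 2029: Sun Nov 25 2029.
January 2030: Fri Jan 25 2030.
March 2030: Mon Mar 25 2030.
Next: May 2030 → Sat May 25 2030.
Next: July 2030 → Thu Jul 25 2030.
September 2030: Wed Sep 25 2030.
November 2030: Mon Nov 25 2030.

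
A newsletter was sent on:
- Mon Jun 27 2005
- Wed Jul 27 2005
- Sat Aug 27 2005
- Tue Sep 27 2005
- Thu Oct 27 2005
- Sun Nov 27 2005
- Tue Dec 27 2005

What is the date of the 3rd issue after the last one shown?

Mon Mar 27 2006

The day-of-month is always 27 (30, 31, 31, 30, 31, 30 days between events).
So this recurs on the 27th of each month.
January 2006: Fri Jan 27 2006.
Next: February 2006 → Mon Feb 27 2006.
Next: March 2006 → Mon Mar 27 2006.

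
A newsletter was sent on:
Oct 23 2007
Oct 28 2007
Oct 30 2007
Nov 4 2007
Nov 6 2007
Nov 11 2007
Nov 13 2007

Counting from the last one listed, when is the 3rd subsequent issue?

Nov 25 2007

The gap pattern 5, 2, 5, 2, 5, 2 repeats every 2 events.
These are the Tuesdays and Sundays of each week.
Next Sunday: Nov 18 2007.
The following Tuesday is Nov 20 2007.
The following Sunday is Nov 25 2007.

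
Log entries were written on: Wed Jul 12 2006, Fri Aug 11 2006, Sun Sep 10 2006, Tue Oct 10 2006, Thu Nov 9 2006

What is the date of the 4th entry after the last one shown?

Fri Mar 9 2007

Gaps between consecutive events: 30, 30, 30, 30 days — a constant 30-day interval.
Thu Nov 9 2006 + 30 days = Sat Dec 9 2006.
Sat Dec 9 2006 + 30 days = Mon Jan 8 2007.
Mon Jan 8 2007 + 30 days = Wed Feb 7 2007.
Wed Feb 7 2007 + 30 days = Fri Mar 9 2007.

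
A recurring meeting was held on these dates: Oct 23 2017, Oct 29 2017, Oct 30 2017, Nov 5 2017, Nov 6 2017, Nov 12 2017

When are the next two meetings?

Every event lands on a Monday or Sunday (gaps cycle 6, 1, 6, 1, 6).
So the schedule is: every Monday and Sunday.
The following Monday is Nov 13 2017.
The following Sunday is Nov 19 2017.

Nov 13 2017, Nov 19 2017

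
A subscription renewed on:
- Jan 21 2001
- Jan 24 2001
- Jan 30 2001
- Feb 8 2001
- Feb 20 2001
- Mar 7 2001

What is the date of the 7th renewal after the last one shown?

Sep 12 2001

The spacing grows by 3 each time: 3, 6, 9, 12, 15 days.
Next gap: 18 days. Mar 7 2001 + 18 days = Mar 25 2001.
Next gap: 21 days. Mar 25 2001 + 21 days = Apr 15 2001.
Next gap: 24 days. Apr 15 2001 + 24 days = May 9 2001.
Next gap: 27 days. May 9 2001 + 27 days = Jun 5 2001.
Next gap: 30 days. Jun 5 2001 + 30 days = Jul 5 2001.
Next gap: 33 days. Jul 5 2001 + 33 days = Aug 7 2001.
Next gap: 36 days. Aug 7 2001 + 36 days = Sep 12 2001.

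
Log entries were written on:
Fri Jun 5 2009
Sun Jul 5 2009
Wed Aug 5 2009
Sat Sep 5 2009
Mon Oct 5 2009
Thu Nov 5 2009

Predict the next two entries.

Sat Dec 5 2009, Tue Jan 5 2010

The day-of-month is always 5 (30, 31, 31, 30, 31 days between events).
So this recurs on the 5th of each month.
December 2009: Sat Dec 5 2009.
Next: January 2010 → Tue Jan 5 2010.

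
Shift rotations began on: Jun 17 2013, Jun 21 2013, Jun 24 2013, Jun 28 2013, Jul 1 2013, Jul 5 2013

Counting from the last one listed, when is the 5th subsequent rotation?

Jul 22 2013

The gap pattern 4, 3, 4, 3, 4 repeats every 2 events.
These are the Mondays and Fridays of each week.
Next Monday: Jul 8 2013.
The following Friday is Jul 12 2013.
Next Monday: Jul 15 2013.
The following Friday is Jul 19 2013.
The following Monday is Jul 22 2013.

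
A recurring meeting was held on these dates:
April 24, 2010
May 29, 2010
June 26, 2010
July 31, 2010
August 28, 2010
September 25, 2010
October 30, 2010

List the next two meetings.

These are Saturdays with 35, 28, 35, 28, 28, 35-day gaps.
Each is the final Saturday of its month — May 29, 2010 is past the 28th, so '4th Saturday' doesn't fit.
Last Saturday of November 2010: November 27, 2010.
December 2010 ends with Saturday December 25, 2010.

November 27, 2010; December 25, 2010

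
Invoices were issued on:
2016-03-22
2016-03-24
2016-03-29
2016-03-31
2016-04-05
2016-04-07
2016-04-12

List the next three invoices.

2016-04-14, 2016-04-19, 2016-04-21

Every event lands on a Tuesday or Thursday (gaps cycle 2, 5, 2, 5, 2, 5).
So the schedule is: every Tuesday and Thursday.
The following Thursday is 2016-04-14.
The following Tuesday is 2016-04-19.
Next Thursday: 2016-04-21.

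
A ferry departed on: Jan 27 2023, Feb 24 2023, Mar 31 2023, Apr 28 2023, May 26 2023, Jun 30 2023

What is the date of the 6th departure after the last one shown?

Every date is a Friday; gaps 28, 35, 28, 28, 35 days.
Each is the last Friday of its month (at least one falls on the 29th or later, ruling out '4th Friday').
July 2023 ends with Friday Jul 28 2023.
August 2023 ends with Friday Aug 25 2023.
September 2023 ends with Friday Sep 29 2023.
October 2023 ends with Friday Oct 27 2023.
Last Friday of November 2023: Nov 24 2023.
December 2023 ends with Friday Dec 29 2023.

Dec 29 2023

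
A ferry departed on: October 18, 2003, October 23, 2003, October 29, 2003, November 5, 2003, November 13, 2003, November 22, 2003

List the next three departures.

Intervals are 5, 6, 7, 8, 9 days — an arithmetic progression with common difference 1.
Next gap: 10 days. November 22, 2003 + 10 days = December 2, 2003.
Next gap: 11 days. December 2, 2003 + 11 days = December 13, 2003.
Next gap: 12 days. December 13, 2003 + 12 days = December 25, 2003.

December 2, 2003; December 13, 2003; December 25, 2003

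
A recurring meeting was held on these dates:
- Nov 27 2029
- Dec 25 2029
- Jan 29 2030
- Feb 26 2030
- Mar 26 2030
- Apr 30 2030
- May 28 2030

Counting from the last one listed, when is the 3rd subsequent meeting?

Aug 27 2030

All Tuesdays; the gaps (28, 35, 28, 28, 35, 28) vary with month length.
This is the last Tuesday of each month.
Last Tuesday of June 2030: Jun 25 2030.
July 2030 ends with Tuesday Jul 30 2030.
August 2030 ends with Tuesday Aug 27 2030.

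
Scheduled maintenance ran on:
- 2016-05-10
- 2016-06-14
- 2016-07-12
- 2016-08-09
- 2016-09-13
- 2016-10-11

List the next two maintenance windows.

2016-11-08, 2016-12-13

These are Tuesdays at 28- or 35-day spacing (35, 28, 28, 35, 28).
The pattern: 2nd Tuesday of the month.
November 2016 — 2nd Tuesday is 2016-11-08.
2nd Tuesday of December 2016: 2016-12-13.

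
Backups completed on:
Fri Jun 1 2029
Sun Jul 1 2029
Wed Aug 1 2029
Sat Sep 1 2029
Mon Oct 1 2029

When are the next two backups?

Thu Nov 1 2029, Sat Dec 1 2029

The day-of-month is always 1 (30, 31, 31, 30 days between events).
So this recurs on the 1st of each month.
November 2029: Thu Nov 1 2029.
Next: December 2029 → Sat Dec 1 2029.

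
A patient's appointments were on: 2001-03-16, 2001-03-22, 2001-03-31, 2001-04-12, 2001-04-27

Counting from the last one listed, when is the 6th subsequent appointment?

2001-09-27

The spacing grows by 3 each time: 6, 9, 12, 15 days.
Next gap: 18 days. 2001-04-27 + 18 days = 2001-05-15.
Next gap: 21 days. 2001-05-15 + 21 days = 2001-06-05.
Next gap: 24 days. 2001-06-05 + 24 days = 2001-06-29.
Next gap: 27 days. 2001-06-29 + 27 days = 2001-07-26.
Next gap: 30 days. 2001-07-26 + 30 days = 2001-08-25.
Next gap: 33 days. 2001-08-25 + 33 days = 2001-09-27.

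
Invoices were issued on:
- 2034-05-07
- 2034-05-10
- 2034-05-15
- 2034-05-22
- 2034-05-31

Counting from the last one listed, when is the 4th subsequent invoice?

2034-07-26

Gaps: 3, 5, 7, 9 days — each gap is 2 larger than the previous one.
Next gap: 11 days. 2034-05-31 + 11 days = 2034-06-11.
Next gap: 13 days. 2034-06-11 + 13 days = 2034-06-24.
Next gap: 15 days. 2034-06-24 + 15 days = 2034-07-09.
Next gap: 17 days. 2034-07-09 + 17 days = 2034-07-26.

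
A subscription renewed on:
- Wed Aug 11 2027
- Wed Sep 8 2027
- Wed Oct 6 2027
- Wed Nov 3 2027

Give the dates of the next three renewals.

Wed Dec 1 2027, Wed Dec 29 2027, Wed Jan 26 2028

The spacing is 28, 28, 28 days — always 28 days.
Wed Nov 3 2027 + 28 days = Wed Dec 1 2027.
Wed Dec 1 2027 + 28 days = Wed Dec 29 2027.
Wed Dec 29 2027 + 28 days = Wed Jan 26 2028.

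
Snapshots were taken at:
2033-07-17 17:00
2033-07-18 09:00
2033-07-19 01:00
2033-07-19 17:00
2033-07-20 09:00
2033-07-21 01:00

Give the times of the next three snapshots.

The interval is a steady 16 hours (16, 16, 16, 16, 16).
2033-07-21 01:00 + 16 h = 2033-07-21 17:00.
2033-07-21 17:00 + 16 h = 2033-07-22 09:00.
2033-07-22 09:00 + 16 h = 2033-07-23 01:00.

2033-07-21 17:00, 2033-07-22 09:00, 2033-07-23 01:00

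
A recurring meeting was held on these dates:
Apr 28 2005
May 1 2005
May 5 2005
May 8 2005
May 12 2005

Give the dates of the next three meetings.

The gap pattern 3, 4, 3, 4 repeats every 2 events.
These are the Thursdays and Sundays of each week.
Next Sunday: May 15 2005.
The following Thursday is May 19 2005.
The following Sunday is May 22 2005.

May 15 2005, May 19 2005, May 22 2005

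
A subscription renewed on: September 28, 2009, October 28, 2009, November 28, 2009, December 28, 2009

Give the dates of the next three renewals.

Gaps: 30, 31, 30 days — not constant. Every event is on the 28th of the month.
Pattern: the 28th of each month.
January 2010: January 28, 2010.
February 2010: February 28, 2010.
Next: March 2010 → March 28, 2010.

January 28, 2010; February 28, 2010; March 28, 2010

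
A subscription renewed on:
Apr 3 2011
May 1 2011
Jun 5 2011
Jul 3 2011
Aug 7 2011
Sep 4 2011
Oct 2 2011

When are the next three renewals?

Nov 6 2011, Dec 4 2011, Jan 1 2012

All dates are Sundays, 28, 35, 28, 35, 28, 28 days apart.
Specifically, the 1st Sunday of each month.
November 2011 — 1st Sunday is Nov 6 2011.
1st Sunday of December 2011: Dec 4 2011.
January 2012 — 1st Sunday is Jan 1 2012.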